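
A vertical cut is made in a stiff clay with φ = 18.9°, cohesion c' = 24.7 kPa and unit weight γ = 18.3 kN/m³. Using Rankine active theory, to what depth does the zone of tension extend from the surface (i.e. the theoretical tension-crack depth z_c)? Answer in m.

K_a = tan²(45° − 18.9°/2) = 0.5107; √K_a = 0.7146.
The active pressure is zero where K_a γ z = 2c√K_a, so z_c = 2c/(γ√K_a) = 2×24.7/(18.3×0.7146) = 3.778 m.

3.78 m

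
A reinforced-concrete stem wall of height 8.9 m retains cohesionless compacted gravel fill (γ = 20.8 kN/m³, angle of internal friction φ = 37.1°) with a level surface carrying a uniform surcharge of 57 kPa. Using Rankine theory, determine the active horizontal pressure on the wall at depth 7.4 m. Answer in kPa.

52.2 kPa

K_a = (1 − sin φ)/(1 + sin φ) = 0.2475.
σ_v = γz + q = 20.8 × 7.4 + 57 = 210.9 kPa.
σ_h = K_a σ_v = 0.2475 × 210.9 = 52.20 kPa.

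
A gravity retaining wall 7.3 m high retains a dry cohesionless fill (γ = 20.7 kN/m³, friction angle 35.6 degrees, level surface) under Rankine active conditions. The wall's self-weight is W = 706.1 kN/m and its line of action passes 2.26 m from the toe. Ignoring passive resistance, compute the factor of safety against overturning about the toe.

4.50

K_a = tan²(45° − 35.6°/2) = 0.2641.
P_a = ½K_aγH² = 0.5×0.2641×20.7×7.3² = 145.7 kN/m, acting at H/3 = 2.433 m above the base.
Overturning moment M_o = P_a × H/3 = 145.7 × 2.433 = 354.5.
Resisting moment M_r = W × 2.26 = 706.1 × 2.26 = 1596.
FS_overturning = M_r/M_o = 1596/354.5 = 4.502.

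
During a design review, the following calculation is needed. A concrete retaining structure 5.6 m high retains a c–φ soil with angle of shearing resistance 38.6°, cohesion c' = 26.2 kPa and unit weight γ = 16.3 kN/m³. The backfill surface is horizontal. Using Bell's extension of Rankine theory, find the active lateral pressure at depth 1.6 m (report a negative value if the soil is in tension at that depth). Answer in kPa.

K_a = (1 − sin φ)/(1 + sin φ) = 0.2316.
σ_a = K_a γ z − 2c√K_a = 0.2316×16.3×1.6 − 2×26.2×0.4813 = -19.18 kPa.

-19.2 kPa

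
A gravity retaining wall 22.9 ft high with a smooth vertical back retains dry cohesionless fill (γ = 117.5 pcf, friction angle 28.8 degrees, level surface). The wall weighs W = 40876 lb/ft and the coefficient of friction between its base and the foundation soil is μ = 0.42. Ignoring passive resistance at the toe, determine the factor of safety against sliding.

1.59

K_a = tan²(45° − 28.8°/2) = 0.3498.
P_a = ½K_aγH² = 0.5×0.3498×117.5×22.9² = 10780 lb/ft, acting at H/3 = 7.633 ft above the base.
FS_sliding = μW / P_a = 0.42×40876 / 10780 = 1.593.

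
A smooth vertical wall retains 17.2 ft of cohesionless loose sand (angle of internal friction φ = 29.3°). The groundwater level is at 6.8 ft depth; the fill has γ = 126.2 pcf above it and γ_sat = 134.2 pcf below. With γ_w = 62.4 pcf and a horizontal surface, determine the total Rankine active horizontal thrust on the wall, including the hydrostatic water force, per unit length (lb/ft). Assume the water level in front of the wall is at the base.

K_a = tan²(45° − φ/2) = 0.3428.
γ' = 134.2 − 62.4 = 71.80 pcf. Depth below WT = 10.4 ft.
σ'_h at WT = K_a γ d_w = 294.2 psf; at base = 294.2 + K_a γ' × 10.4 = 550.2 psf.
P₁ (0–6.8 ft) = ½×294.2×6.8 = 1000. P₂ (6.8–17.2 ft) = ½(294.2+550.2)×10.4 = 4391.
P_w = ½ γ_w h₂² = 0.5×62.4×10.4² = 3375. Total = 1000+4391+3375 = 8766 lb/ft.

8770 lb/ft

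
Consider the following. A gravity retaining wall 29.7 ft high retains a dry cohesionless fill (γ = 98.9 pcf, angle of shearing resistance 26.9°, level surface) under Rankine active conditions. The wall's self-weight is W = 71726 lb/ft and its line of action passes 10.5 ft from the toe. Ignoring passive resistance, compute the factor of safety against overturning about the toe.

4.63

K_a = tan²(45° − 26.9°/2) = 0.3770.
P_a = ½K_aγH² = 0.5×0.3770×98.9×29.7² = 16440 lb/ft, acting at H/3 = 9.900 ft above the base.
Overturning moment M_o = P_a × H/3 = 16440 × 9.900 = 162800.
Resisting moment M_r = W × 10.5 = 71726 × 10.5 = 753100.
FS_overturning = M_r/M_o = 753100/162800 = 4.626.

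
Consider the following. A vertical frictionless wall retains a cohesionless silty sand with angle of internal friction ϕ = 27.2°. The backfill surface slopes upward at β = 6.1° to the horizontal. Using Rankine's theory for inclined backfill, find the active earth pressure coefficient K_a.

0.380

K_a = cos β · (cos β − √(cos²β − cos²φ)) / (cos β + √(cos²β − cos²φ)).
cos β = 0.9943, cos φ = 0.8894, √(cos²β − cos²φ) = 0.4446.
K_a = 0.9943 × (0.9943 − 0.4446)/(0.9943 + 0.4446) = 0.3799.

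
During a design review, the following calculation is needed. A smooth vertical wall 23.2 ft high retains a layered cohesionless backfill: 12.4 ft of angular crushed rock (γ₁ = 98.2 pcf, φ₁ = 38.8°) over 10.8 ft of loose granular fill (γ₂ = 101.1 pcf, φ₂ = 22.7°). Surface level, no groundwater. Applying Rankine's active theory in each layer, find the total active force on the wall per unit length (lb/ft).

10200 lb/ft

K_a1 = tan²(45°−38.8°/2) = 0.2296; K_a2 = tan²(45°−22.7°/2) = 0.4431.
Layer 1: σ at base = K_a1 γ₁ h₁ = 279.5 psf; P₁ = ½×279.5×12.4 = 1733.
Layer 2: σ_v at top = γ₁h₁ = 1218; σ_h top = K_a2×1218 = 539.6; σ_h base = K_a2×(1218+101.1×10.8) = 1023.
P₂ = ½(539.6+1023)×10.8 = 8440. Total P_a = 1733+8440 = 10170 lb/ft.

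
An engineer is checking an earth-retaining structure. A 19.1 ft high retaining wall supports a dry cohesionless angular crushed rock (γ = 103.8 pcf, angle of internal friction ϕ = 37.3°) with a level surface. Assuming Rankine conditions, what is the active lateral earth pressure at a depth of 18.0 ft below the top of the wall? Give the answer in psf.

K_a = (1 − sin φ)/(1 + sin φ) = 0.2453.
σ_h = K_a γ z = 0.2453 × 103.8 × 18.0 = 458.4 psf.

458 psf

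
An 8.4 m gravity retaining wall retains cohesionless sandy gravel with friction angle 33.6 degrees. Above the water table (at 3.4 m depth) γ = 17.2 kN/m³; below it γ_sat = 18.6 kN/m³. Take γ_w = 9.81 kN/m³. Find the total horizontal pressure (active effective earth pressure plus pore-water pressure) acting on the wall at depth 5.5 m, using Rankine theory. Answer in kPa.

K_a = (1 − sin φ)/(1 + sin φ) = 0.2875.
γ' = 18.6 − 9.81 = 8.790 kN/m³.
Effective vertical stress at 5.5 m: σ'_v = 17.2×3.4 + 8.790×2.10 = 76.94 kPa.
σ'_h = K_a σ'_v = 0.2875 × 76.94 = 22.12 kPa; u = γ_w × 2.10 = 20.60 kPa.
Total σ_h = 22.12 + 20.60 = 42.72 kPa.

42.7 kPa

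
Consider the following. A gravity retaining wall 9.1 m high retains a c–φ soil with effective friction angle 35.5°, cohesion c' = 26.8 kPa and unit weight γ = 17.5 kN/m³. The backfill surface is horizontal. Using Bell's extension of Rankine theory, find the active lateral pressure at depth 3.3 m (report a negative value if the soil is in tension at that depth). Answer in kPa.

-12.3 kPa

K_a = (1 − sin φ)/(1 + sin φ) = 0.2653.
σ_a = K_a γ z − 2c√K_a = 0.2653×17.5×3.3 − 2×26.8×0.5150 = -12.29 kPa.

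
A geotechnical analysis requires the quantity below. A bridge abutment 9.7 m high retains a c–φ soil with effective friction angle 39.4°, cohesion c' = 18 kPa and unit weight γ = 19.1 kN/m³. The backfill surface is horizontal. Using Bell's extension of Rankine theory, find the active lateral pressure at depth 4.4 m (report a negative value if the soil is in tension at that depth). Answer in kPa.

1.76 kPa

K_a = (1 − sin φ)/(1 + sin φ) = 0.2234.
σ_a = K_a γ z − 2c√K_a = 0.2234×19.1×4.4 − 2×18×0.4727 = 1.761 kPa.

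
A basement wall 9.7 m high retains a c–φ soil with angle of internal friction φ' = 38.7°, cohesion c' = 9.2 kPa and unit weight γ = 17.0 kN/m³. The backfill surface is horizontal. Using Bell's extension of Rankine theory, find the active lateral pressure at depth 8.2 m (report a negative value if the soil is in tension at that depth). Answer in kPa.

23.3 kPa

K_a = (1 − sin φ)/(1 + sin φ) = 0.2306.
σ_a = K_a γ z − 2c√K_a = 0.2306×17.0×8.2 − 2×9.2×0.4802 = 23.31 kPa.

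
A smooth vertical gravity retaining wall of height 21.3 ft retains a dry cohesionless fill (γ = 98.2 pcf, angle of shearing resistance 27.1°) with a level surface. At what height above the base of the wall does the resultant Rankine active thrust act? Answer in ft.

7.10 ft

K_a = 0.3741.
The pressure distribution is triangular, so the resultant acts at H/3 above the base = 21.3/3 = 7.100 ft.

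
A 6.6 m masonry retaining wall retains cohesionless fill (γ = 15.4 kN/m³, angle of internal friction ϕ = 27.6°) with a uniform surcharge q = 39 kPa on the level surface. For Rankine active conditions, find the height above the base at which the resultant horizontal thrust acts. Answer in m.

2.68 m

K_a = 0.3668.
Triangular part P₁ = ½K_aγH² = 123.0 at H/3 = 2.200 m; rectangular part P₂ = K_a q H = 94.41 at H/2 = 3.300 m.
ȳ = (P₁·2.200 + P₂·3.300)/(P₁+P₂) = 2.678 m.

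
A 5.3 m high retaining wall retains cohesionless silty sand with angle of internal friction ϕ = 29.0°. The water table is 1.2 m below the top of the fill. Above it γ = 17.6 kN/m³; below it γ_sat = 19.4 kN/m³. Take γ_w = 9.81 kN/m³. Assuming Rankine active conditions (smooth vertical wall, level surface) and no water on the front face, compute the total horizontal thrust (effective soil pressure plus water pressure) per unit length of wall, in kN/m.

K_a = tan²(45° − φ/2) = 0.3470.
γ' = 19.4 − 9.81 = 9.590 kN/m³. Depth below WT = 4.1 m.
σ'_h at WT = K_a γ d_w = 7.328 kPa; at base = 7.328 + K_a γ' × 4.1 = 20.97 kPa.
P₁ (0–1.2 m) = ½×7.328×1.2 = 4.397. P₂ (1.2–5.3 m) = ½(7.328+20.97)×4.1 = 58.01.
P_w = ½ γ_w h₂² = 0.5×9.81×4.1² = 82.45. Total = 4.397+58.01+82.45 = 144.9 kN/m.

145 kN/m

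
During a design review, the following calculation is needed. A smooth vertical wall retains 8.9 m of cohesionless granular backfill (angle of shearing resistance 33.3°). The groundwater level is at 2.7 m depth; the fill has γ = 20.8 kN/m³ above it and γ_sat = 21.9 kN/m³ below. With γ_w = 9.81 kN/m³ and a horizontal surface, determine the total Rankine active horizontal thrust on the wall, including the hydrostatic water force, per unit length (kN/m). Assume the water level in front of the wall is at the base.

380 kN/m

K_a = tan²(45° − φ/2) = 0.2911.
γ' = 21.9 − 9.81 = 12.09 kN/m³. Depth below WT = 6.2 m.
σ'_h at WT = K_a γ d_w = 16.35 kPa; at base = 16.35 + K_a γ' × 6.2 = 38.17 kPa.
P₁ (0–2.7 m) = ½×16.35×2.7 = 22.07. P₂ (2.7–8.9 m) = ½(16.35+38.17)×6.2 = 169.0.
P_w = ½ γ_w h₂² = 0.5×9.81×6.2² = 188.5. Total = 22.07+169.0+188.5 = 379.6 kN/m.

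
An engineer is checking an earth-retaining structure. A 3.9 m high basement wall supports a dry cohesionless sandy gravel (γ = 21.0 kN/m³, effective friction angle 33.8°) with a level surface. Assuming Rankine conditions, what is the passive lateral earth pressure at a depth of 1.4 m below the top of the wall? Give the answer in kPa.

K_p = (1 + sin φ)/(1 − sin φ) = 3.508.
σ_h = K_p γ z = 3.508 × 21.0 × 1.4 = 103.1 kPa.

103 kPa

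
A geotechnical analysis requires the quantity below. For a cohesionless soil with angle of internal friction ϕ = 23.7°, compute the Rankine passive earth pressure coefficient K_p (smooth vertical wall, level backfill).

2.34

K_p = (1 + sin φ)/(1 − sin φ) = tan²(45° + 23.7°/2) = 2.344.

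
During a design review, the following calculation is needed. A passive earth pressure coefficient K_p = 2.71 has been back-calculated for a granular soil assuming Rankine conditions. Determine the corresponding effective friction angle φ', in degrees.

K_p = (1+sin φ)/(1−sin φ) ⇒ sin φ = (K_p − 1)/(K_p + 1) = 0.4609.
φ = arcsin(0.4609) = 27.45°.

27.4°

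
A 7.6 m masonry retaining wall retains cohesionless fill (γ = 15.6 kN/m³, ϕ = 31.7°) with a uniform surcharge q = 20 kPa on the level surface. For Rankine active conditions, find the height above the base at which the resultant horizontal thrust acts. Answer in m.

2.85 m

K_a = 0.3111.
Triangular part P₁ = ½K_aγH² = 140.1 at H/3 = 2.533 m; rectangular part P₂ = K_a q H = 47.28 at H/2 = 3.800 m.
ȳ = (P₁·2.533 + P₂·3.800)/(P₁+P₂) = 2.853 m.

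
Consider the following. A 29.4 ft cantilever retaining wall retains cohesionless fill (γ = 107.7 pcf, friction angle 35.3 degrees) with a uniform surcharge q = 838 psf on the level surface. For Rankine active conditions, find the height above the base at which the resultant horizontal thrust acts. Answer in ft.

11.5 ft

K_a = 0.2675.
Triangular part P₁ = ½K_aγH² = 12450 at H/3 = 9.800 ft; rectangular part P₂ = K_a q H = 6591 at H/2 = 14.70 ft.
ȳ = (P₁·9.800 + P₂·14.70)/(P₁+P₂) = 11.50 ft.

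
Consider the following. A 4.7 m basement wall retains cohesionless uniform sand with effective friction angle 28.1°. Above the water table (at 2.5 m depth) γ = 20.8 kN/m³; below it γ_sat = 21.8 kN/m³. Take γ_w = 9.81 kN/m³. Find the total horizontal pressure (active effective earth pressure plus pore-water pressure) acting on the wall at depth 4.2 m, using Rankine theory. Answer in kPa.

42.7 kPa

K_a = (1 − sin φ)/(1 + sin φ) = 0.3596.
γ' = 21.8 − 9.81 = 11.99 kN/m³.
Effective vertical stress at 4.2 m: σ'_v = 20.8×2.5 + 11.99×1.70 = 72.38 kPa.
σ'_h = K_a σ'_v = 0.3596 × 72.38 = 26.03 kPa; u = γ_w × 1.70 = 16.68 kPa.
Total σ_h = 26.03 + 16.68 = 42.71 kPa.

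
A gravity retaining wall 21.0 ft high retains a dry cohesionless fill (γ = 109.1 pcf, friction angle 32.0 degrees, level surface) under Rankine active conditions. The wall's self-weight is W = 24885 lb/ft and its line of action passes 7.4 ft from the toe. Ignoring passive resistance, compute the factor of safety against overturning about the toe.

3.56

K_a = tan²(45° − 32.0°/2) = 0.3073.
P_a = ½K_aγH² = 0.5×0.3073×109.1×21.0² = 7392 lb/ft, acting at H/3 = 7.000 ft above the base.
Overturning moment M_o = P_a × H/3 = 7392 × 7.000 = 51740.
Resisting moment M_r = W × 7.4 = 24885 × 7.4 = 184100.
FS_overturning = M_r/M_o = 184100/51740 = 3.559.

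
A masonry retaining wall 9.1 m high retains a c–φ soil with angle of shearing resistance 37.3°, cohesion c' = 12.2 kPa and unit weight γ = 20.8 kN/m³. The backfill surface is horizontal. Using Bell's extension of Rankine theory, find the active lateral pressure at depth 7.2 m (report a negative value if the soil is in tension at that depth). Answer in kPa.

K_a = (1 − sin φ)/(1 + sin φ) = 0.2453.
σ_a = K_a γ z − 2c√K_a = 0.2453×20.8×7.2 − 2×12.2×0.4953 = 24.66 kPa.

24.7 kPa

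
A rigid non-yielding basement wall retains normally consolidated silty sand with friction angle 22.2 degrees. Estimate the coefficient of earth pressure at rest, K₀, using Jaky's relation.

K₀ = 1 − sin φ' = 1 − sin 22.2° = 0.6222.

0.622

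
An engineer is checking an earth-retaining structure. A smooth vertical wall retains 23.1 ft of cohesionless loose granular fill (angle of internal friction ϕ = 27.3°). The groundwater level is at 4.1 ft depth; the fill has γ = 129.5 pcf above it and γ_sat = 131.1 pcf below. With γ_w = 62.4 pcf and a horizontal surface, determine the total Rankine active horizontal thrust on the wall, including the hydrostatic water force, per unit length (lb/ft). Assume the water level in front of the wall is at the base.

20000 lb/ft

K_a = tan²(45° − φ/2) = 0.3711.
γ' = 131.1 − 62.4 = 68.70 pcf. Depth below WT = 19.0 ft.
σ'_h at WT = K_a γ d_w = 197.1 psf; at base = 197.1 + K_a γ' × 19.0 = 681.5 psf.
P₁ (0–4.1 ft) = ½×197.1×4.1 = 404.0. P₂ (4.1–23.1 ft) = ½(197.1+681.5)×19.0 = 8346.
P_w = ½ γ_w h₂² = 0.5×62.4×19.0² = 11260. Total = 404.0+8346+11260 = 20010 lb/ft.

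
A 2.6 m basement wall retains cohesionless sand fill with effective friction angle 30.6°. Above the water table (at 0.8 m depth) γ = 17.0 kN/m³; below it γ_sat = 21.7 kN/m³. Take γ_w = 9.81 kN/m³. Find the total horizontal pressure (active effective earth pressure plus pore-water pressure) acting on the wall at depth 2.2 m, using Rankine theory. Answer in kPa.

K_a = (1 − sin φ)/(1 + sin φ) = 0.3253.
γ' = 21.7 − 9.81 = 11.89 kN/m³.
Effective vertical stress at 2.2 m: σ'_v = 17.0×0.8 + 11.89×1.40 = 30.25 kPa.
σ'_h = K_a σ'_v = 0.3253 × 30.25 = 9.840 kPa; u = γ_w × 1.40 = 13.73 kPa.
Total σ_h = 9.840 + 13.73 = 23.57 kPa.

23.6 kPa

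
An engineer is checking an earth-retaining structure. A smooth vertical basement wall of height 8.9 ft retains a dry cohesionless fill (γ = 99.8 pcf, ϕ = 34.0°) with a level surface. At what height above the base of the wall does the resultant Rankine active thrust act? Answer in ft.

K_a = 0.2827.
The pressure distribution is triangular, so the resultant acts at H/3 above the base = 8.9/3 = 2.967 ft.

2.97 ft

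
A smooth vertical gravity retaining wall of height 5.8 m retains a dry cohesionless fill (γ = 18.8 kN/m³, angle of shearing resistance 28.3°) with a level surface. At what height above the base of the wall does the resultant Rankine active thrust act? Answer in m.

K_a = 0.3568.
The pressure distribution is triangular, so the resultant acts at H/3 above the base = 5.8/3 = 1.933 m.

1.93 m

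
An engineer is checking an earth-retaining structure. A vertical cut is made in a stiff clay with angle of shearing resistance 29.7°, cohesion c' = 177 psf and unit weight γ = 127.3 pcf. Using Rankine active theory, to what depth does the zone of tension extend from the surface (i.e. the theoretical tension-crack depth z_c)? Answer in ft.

K_a = tan²(45° − 29.7°/2) = 0.3374; √K_a = 0.5808.
The active pressure is zero where K_a γ z = 2c√K_a, so z_c = 2c/(γ√K_a) = 2×177/(127.3×0.5808) = 4.788 ft.

4.79 ft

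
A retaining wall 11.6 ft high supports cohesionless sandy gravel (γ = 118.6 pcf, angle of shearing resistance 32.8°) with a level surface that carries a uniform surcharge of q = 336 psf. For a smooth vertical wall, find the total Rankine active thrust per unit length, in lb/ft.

K_a = tan²(45° − φ/2) = 0.2973.
Soil triangle: ½ K_a γ H² = 0.5×0.2973×118.6×11.6² = 2372 lb/ft.
Surcharge rectangle: K_a q H = 0.2973×336×11.6 = 1159 lb/ft.
Total = 2372 + 1159 = 3531 lb/ft.

3530 lb/ft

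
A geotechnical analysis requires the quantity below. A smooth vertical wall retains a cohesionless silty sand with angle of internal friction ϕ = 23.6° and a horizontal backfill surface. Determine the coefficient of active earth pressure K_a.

0.428

K_a = tan²(45° − φ/2) = tan²(33.20°) = 0.4282.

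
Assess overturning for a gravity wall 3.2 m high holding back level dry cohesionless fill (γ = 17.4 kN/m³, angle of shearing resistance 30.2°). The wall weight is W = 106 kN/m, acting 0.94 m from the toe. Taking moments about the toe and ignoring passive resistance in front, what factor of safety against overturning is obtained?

K_a = tan²(45° − 30.2°/2) = 0.3307.
P_a = ½K_aγH² = 0.5×0.3307×17.4×3.2² = 29.46 kN/m, acting at H/3 = 1.067 m above the base.
Overturning moment M_o = P_a × H/3 = 29.46 × 1.067 = 31.42.
Resisting moment M_r = W × 0.94 = 106 × 0.94 = 99.64.
FS_overturning = M_r/M_o = 99.64/31.42 = 3.171.

3.17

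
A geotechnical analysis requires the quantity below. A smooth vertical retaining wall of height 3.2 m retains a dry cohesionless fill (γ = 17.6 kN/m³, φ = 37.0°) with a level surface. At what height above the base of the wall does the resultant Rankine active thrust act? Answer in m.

1.07 m

K_a = 0.2486.
The pressure distribution is triangular, so the resultant acts at H/3 above the base = 3.2/3 = 1.067 m.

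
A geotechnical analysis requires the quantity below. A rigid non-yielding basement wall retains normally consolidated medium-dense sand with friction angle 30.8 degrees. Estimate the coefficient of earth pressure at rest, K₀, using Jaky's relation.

K₀ = 1 − sin φ' = 1 − sin 30.8° = 0.4880.

0.488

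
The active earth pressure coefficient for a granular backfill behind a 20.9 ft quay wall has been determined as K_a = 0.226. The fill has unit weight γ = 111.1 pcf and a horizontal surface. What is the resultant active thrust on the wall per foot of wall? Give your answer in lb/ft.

5480 lb/ft

P = ½ K_a γ H² = 0.5 × 0.226 × 111.1 × 20.9² = 5484 lb/ft.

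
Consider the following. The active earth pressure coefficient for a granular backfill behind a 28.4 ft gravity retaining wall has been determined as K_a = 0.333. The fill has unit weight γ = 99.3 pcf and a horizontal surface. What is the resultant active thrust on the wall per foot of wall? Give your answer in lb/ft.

13300 lb/ft

P = ½ K_a γ H² = 0.5 × 0.333 × 99.3 × 28.4² = 13340 lb/ft.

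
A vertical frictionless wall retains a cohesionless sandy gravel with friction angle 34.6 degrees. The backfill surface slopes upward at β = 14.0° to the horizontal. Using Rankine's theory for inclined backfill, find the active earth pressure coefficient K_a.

K_a = cos β · (cos β − √(cos²β − cos²φ)) / (cos β + √(cos²β − cos²φ)).
cos β = 0.9703, cos φ = 0.8231, √(cos²β − cos²φ) = 0.5137.
K_a = 0.9703 × (0.9703 − 0.5137)/(0.9703 + 0.5137) = 0.2985.

0.299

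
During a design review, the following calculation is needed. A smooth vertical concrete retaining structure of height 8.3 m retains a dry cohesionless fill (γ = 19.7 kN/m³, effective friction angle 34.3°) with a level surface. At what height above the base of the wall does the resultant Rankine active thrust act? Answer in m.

K_a = 0.2792.
The pressure distribution is triangular, so the resultant acts at H/3 above the base = 8.3/3 = 2.767 m.

2.77 m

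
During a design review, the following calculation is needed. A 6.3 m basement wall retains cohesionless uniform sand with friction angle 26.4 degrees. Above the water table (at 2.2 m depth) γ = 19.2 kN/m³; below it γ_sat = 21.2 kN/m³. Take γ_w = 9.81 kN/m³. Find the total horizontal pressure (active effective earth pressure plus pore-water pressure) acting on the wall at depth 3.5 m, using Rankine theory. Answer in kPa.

K_a = (1 − sin φ)/(1 + sin φ) = 0.3844.
γ' = 21.2 − 9.81 = 11.39 kN/m³.
Effective vertical stress at 3.5 m: σ'_v = 19.2×2.2 + 11.39×1.30 = 57.05 kPa.
σ'_h = K_a σ'_v = 0.3844 × 57.05 = 21.93 kPa; u = γ_w × 1.30 = 12.75 kPa.
Total σ_h = 21.93 + 12.75 = 34.68 kPa.

34.7 kPa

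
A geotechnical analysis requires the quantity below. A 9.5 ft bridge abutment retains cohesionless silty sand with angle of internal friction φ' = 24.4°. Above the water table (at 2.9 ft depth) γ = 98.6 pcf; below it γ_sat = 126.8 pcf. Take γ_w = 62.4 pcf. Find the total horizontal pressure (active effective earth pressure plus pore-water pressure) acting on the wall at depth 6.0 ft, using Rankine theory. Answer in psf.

395 psf

K_a = (1 − sin φ)/(1 + sin φ) = 0.4153.
γ' = 126.8 − 62.4 = 64.40 pcf.
Effective vertical stress at 6.0 ft: σ'_v = 98.6×2.9 + 64.40×3.10 = 485.6 psf.
σ'_h = K_a σ'_v = 0.4153 × 485.6 = 201.7 psf; u = γ_w × 3.10 = 193.4 psf.
Total σ_h = 201.7 + 193.4 = 395.1 psf.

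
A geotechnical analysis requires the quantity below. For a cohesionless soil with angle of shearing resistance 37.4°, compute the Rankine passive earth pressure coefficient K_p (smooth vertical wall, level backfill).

K_p = (1 + sin φ)/(1 − sin φ) = tan²(45° + 37.4°/2) = 4.094.

4.09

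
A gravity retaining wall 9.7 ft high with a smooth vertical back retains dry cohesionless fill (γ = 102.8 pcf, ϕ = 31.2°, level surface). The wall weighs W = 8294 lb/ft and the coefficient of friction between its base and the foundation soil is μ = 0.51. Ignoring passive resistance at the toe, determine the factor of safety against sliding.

K_a = tan²(45° − 31.2°/2) = 0.3175.
P_a = ½K_aγH² = 0.5×0.3175×102.8×9.7² = 1535 lb/ft, acting at H/3 = 3.233 ft above the base.
FS_sliding = μW / P_a = 0.51×8294 / 1535 = 2.755.

2.75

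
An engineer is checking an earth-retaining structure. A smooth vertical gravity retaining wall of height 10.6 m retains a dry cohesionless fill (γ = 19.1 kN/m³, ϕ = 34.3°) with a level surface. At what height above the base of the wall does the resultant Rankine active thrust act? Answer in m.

K_a = 0.2792.
The pressure distribution is triangular, so the resultant acts at H/3 above the base = 10.6/3 = 3.533 m.

3.53 m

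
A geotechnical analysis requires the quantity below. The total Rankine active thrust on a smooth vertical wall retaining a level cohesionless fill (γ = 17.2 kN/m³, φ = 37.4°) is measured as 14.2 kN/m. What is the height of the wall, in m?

K_a = 0.2443. P_a = ½ K_a γ H² ⇒ H = √(2P_a/(K_a γ)).
H = √(2×14.2/(0.2443×17.2)) = 2.600 m.

2.60 m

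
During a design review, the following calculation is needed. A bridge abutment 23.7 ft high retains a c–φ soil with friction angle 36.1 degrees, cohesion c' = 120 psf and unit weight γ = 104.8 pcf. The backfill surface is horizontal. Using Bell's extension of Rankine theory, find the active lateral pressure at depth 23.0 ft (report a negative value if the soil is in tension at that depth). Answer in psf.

501 psf

K_a = (1 − sin φ)/(1 + sin φ) = 0.2585.
σ_a = K_a γ z − 2c√K_a = 0.2585×104.8×23.0 − 2×120×0.5084 = 501.1 psf.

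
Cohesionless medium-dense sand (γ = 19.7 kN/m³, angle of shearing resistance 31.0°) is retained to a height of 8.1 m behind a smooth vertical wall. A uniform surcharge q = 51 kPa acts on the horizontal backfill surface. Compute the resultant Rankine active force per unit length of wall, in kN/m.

339 kN/m

K_a = tan²(45° − φ/2) = 0.3201.
Soil triangle: ½ K_a γ H² = 0.5×0.3201×19.7×8.1² = 206.9 kN/m.
Surcharge rectangle: K_a q H = 0.3201×51×8.1 = 132.2 kN/m.
Total = 206.9 + 132.2 = 339.1 kN/m.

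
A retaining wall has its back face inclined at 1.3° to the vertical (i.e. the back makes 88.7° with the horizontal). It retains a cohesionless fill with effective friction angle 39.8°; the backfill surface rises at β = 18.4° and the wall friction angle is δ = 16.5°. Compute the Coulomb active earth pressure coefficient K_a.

K_a = sin²(α+φ) / [sin²α · sin(α−δ) · (1 + √{sin(φ+δ)sin(φ−β) / (sin(α−δ)sin(α+β))})²].
With α = 88.7°, φ = 39.8°, δ = 16.5°, β = 18.4°: K_a = 0.2586.

0.259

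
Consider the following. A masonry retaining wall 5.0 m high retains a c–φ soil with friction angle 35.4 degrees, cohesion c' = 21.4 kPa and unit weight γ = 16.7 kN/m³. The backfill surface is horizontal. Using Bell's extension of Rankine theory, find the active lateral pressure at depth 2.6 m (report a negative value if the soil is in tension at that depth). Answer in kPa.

K_a = (1 − sin φ)/(1 + sin φ) = 0.2664.
σ_a = K_a γ z − 2c√K_a = 0.2664×16.7×2.6 − 2×21.4×0.5161 = -10.52 kPa.

-10.5 kPa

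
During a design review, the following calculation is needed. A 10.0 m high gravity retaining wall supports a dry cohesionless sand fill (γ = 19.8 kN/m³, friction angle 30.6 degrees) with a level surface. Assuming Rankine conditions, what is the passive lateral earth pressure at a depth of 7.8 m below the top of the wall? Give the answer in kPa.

475 kPa

K_p = (1 + sin φ)/(1 − sin φ) = 3.074.
σ_h = K_p γ z = 3.074 × 19.8 × 7.8 = 474.7 kPa.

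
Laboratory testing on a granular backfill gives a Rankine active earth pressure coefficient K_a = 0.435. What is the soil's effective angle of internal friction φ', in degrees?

K_a = tan²(45° − φ/2) ⇒ 45° − φ/2 = arctan(√0.435) = 33.41°.
φ = 2(45° − 33.41°) = 23.19°.

23.2°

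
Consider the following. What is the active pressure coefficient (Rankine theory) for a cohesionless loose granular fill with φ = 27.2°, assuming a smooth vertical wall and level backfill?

K_a = (1 − sin φ)/(1 + sin φ) = (1 − sin 27.2°)/(1 + sin 27.2°) = 0.3726.

0.373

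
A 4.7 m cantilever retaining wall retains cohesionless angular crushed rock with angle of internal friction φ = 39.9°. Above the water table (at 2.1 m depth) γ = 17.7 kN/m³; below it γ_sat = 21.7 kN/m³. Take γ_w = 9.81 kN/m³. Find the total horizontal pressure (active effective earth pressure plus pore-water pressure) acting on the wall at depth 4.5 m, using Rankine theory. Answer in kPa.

37.9 kPa

K_a = (1 − sin φ)/(1 + sin φ) = 0.2184.
γ' = 21.7 − 9.81 = 11.89 kN/m³.
Effective vertical stress at 4.5 m: σ'_v = 17.7×2.1 + 11.89×2.40 = 65.71 kPa.
σ'_h = K_a σ'_v = 0.2184 × 65.71 = 14.35 kPa; u = γ_w × 2.40 = 23.54 kPa.
Total σ_h = 14.35 + 23.54 = 37.90 kPa.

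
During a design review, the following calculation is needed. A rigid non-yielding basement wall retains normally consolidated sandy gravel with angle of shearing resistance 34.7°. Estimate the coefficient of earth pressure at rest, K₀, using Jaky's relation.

K₀ = 1 − sin φ' = 1 − sin 34.7° = 0.4307.

0.431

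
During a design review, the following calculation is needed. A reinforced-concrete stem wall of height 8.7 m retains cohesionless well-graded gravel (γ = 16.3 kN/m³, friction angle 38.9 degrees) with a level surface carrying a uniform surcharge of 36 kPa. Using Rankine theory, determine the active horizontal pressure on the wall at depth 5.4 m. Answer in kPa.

K_a = (1 − sin φ)/(1 + sin φ) = 0.2285.
σ_v = γz + q = 16.3 × 5.4 + 36 = 124.0 kPa.
σ_h = K_a σ_v = 0.2285 × 124.0 = 28.34 kPa.

28.3 kPa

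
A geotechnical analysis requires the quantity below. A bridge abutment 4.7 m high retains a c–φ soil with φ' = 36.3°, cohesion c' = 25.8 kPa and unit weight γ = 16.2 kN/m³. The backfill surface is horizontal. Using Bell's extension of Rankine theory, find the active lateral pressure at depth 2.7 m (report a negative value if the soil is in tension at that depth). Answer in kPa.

-14.9 kPa

K_a = (1 − sin φ)/(1 + sin φ) = 0.2563.
σ_a = K_a γ z − 2c√K_a = 0.2563×16.2×2.7 − 2×25.8×0.5062 = -14.91 kPa.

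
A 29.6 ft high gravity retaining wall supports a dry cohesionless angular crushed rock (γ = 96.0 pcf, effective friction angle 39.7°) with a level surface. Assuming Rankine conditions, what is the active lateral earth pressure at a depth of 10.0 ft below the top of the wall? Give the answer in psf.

K_a = (1 − sin φ)/(1 + sin φ) = 0.2204.
σ_h = K_a γ z = 0.2204 × 96.0 × 10.0 = 211.6 psf.

212 psf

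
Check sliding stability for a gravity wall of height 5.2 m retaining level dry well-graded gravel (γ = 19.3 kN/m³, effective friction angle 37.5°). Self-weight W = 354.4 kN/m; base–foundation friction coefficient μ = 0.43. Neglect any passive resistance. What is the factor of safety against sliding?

K_a = tan²(45° − 37.5°/2) = 0.2432.
P_a = ½K_aγH² = 0.5×0.2432×19.3×5.2² = 63.46 kN/m, acting at H/3 = 1.733 m above the base.
FS_sliding = μW / P_a = 0.43×354.4 / 63.46 = 2.401.

2.40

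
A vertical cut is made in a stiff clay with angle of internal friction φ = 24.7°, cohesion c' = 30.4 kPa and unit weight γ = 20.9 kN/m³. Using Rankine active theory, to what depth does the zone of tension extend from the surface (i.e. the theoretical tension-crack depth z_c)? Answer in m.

K_a = tan²(45° − 24.7°/2) = 0.4106; √K_a = 0.6408.
The active pressure is zero where K_a γ z = 2c√K_a, so z_c = 2c/(γ√K_a) = 2×30.4/(20.9×0.6408) = 4.540 m.

4.54 m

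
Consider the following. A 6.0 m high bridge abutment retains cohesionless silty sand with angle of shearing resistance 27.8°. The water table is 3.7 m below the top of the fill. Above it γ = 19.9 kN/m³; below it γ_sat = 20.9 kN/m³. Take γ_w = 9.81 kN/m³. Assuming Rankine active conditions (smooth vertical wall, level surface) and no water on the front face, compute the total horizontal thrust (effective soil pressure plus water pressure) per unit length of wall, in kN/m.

148 kN/m

K_a = tan²(45° − φ/2) = 0.3639.
γ' = 20.9 − 9.81 = 11.09 kN/m³. Depth below WT = 2.3 m.
σ'_h at WT = K_a γ d_w = 26.79 kPa; at base = 26.79 + K_a γ' × 2.3 = 36.08 kPa.
P₁ (0–3.7 m) = ½×26.79×3.7 = 49.57. P₂ (3.7–6.0 m) = ½(26.79+36.08)×2.3 = 72.30.
P_w = ½ γ_w h₂² = 0.5×9.81×2.3² = 25.95. Total = 49.57+72.30+25.95 = 147.8 kN/m.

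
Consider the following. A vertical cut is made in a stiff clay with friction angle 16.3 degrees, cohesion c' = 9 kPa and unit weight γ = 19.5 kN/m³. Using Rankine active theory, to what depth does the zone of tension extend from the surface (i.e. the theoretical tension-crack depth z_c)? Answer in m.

K_a = tan²(45° − 16.3°/2) = 0.5617; √K_a = 0.7495.
The active pressure is zero where K_a γ z = 2c√K_a, so z_c = 2c/(γ√K_a) = 2×9/(19.5×0.7495) = 1.232 m.

1.23 m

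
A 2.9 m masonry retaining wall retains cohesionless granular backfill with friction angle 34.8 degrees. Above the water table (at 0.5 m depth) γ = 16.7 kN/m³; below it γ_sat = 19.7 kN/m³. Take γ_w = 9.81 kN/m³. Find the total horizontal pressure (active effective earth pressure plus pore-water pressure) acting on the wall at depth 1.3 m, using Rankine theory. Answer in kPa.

12.3 kPa

K_a = (1 − sin φ)/(1 + sin φ) = 0.2733.
γ' = 19.7 − 9.81 = 9.890 kN/m³.
Effective vertical stress at 1.3 m: σ'_v = 16.7×0.5 + 9.890×0.800 = 16.26 kPa.
σ'_h = K_a σ'_v = 0.2733 × 16.26 = 4.445 kPa; u = γ_w × 0.800 = 7.848 kPa.
Total σ_h = 4.445 + 7.848 = 12.29 kPa.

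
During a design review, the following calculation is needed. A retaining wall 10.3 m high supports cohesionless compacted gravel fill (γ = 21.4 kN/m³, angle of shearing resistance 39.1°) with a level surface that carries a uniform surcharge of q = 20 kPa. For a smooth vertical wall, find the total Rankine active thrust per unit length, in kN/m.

304 kN/m

K_a = tan²(45° − φ/2) = 0.2265.
Soil triangle: ½ K_a γ H² = 0.5×0.2265×21.4×10.3² = 257.1 kN/m.
Surcharge rectangle: K_a q H = 0.2265×20×10.3 = 46.66 kN/m.
Total = 257.1 + 46.66 = 303.8 kN/m.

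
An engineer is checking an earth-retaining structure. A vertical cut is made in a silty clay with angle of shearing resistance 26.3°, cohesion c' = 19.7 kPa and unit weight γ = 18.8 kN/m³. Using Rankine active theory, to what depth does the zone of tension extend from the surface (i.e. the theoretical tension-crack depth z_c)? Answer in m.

K_a = tan²(45° − 26.3°/2) = 0.3859; √K_a = 0.6212.
The active pressure is zero where K_a γ z = 2c√K_a, so z_c = 2c/(γ√K_a) = 2×19.7/(18.8×0.6212) = 3.374 m.

3.37 m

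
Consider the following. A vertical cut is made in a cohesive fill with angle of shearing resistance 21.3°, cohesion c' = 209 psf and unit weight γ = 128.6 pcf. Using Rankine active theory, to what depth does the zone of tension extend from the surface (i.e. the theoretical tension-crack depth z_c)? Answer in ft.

K_a = tan²(45° − 21.3°/2) = 0.4671; √K_a = 0.6834.
The active pressure is zero where K_a γ z = 2c√K_a, so z_c = 2c/(γ√K_a) = 2×209/(128.6×0.6834) = 4.756 ft.

4.76 ft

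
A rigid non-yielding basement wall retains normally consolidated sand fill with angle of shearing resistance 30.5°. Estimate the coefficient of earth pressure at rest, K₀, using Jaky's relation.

K₀ = 1 − sin φ' = 1 − sin 30.5° = 0.4925.

0.492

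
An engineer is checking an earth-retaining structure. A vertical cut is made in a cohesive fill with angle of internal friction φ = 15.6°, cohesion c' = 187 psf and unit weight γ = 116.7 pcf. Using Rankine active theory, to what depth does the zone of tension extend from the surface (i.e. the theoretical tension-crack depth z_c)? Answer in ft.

K_a = tan²(45° − 15.6°/2) = 0.5761; √K_a = 0.7590.
The active pressure is zero where K_a γ z = 2c√K_a, so z_c = 2c/(γ√K_a) = 2×187/(116.7×0.7590) = 4.222 ft.

4.22 ft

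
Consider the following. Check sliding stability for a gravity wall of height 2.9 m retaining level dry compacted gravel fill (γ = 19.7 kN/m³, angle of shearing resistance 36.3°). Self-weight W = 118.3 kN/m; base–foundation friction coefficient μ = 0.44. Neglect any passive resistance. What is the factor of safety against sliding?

K_a = tan²(45° − 36.3°/2) = 0.2563.
P_a = ½K_aγH² = 0.5×0.2563×19.7×2.9² = 21.23 kN/m, acting at H/3 = 0.9667 m above the base.
FS_sliding = μW / P_a = 0.44×118.3 / 21.23 = 2.452.

2.45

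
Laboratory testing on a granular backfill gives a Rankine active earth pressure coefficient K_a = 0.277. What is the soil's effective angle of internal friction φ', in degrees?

34.5°

K_a = tan²(45° − φ/2) ⇒ 45° − φ/2 = arctan(√0.277) = 27.76°.
φ = 2(45° − 27.76°) = 34.48°.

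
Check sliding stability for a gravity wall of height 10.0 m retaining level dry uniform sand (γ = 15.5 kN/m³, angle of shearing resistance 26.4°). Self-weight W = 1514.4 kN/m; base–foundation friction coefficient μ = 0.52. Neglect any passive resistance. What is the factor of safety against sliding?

K_a = tan²(45° − 26.4°/2) = 0.3844.
P_a = ½K_aγH² = 0.5×0.3844×15.5×10.0² = 297.9 kN/m, acting at H/3 = 3.333 m above the base.
FS_sliding = μW / P_a = 0.52×1514.4 / 297.9 = 2.643.

2.64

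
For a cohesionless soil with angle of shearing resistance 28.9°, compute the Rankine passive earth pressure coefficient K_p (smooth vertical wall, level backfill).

2.87

K_p = (1 + sin φ)/(1 − sin φ) = tan²(45° + 28.9°/2) = 2.871.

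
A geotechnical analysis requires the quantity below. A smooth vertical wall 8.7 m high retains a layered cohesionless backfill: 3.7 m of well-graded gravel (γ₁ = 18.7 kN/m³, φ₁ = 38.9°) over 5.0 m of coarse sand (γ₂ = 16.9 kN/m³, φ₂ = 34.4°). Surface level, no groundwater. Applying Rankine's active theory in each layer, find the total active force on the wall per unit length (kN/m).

184 kN/m

K_a1 = tan²(45°−38.9°/2) = 0.2285; K_a2 = tan²(45°−34.4°/2) = 0.2780.
Layer 1: σ at base = K_a1 γ₁ h₁ = 15.81 kPa; P₁ = ½×15.81×3.7 = 29.25.
Layer 2: σ_v at top = γ₁h₁ = 69.19; σ_h top = K_a2×69.19 = 19.23; σ_h base = K_a2×(69.19+16.9×5.0) = 42.72.
P₂ = ½(19.23+42.72)×5.0 = 154.9. Total P_a = 29.25+154.9 = 184.1 kN/m.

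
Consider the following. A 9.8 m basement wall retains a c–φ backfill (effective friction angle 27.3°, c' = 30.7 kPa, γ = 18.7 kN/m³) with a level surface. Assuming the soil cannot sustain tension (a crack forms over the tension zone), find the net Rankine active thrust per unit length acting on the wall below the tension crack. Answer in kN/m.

67.5 kN/m

K_a = 0.3711; √K_a = 0.6092.
Tension-crack depth z_c = 2c/(γ√K_a) = 2×30.7/(18.7×0.6092) = 5.390 m.
σ_a at base = K_a γ H − 2c√K_a = 0.3711×18.7×9.8 − 2×30.7×0.6092 = 30.61 kPa.
P_a = ½ × 30.61 × (H − z_c) = 0.5×30.61×4.410 = 67.50 kN/m.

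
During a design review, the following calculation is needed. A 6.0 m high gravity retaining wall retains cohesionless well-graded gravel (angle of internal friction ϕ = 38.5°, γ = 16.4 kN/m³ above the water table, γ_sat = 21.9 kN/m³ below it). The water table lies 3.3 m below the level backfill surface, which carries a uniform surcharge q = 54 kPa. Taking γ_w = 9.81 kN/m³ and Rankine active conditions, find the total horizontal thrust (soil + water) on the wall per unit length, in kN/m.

176 kN/m

K_a = tan²(45° − φ/2) = 0.2327.
γ' = 21.9 − 9.81 = 12.09 kN/m³. h₂ = H − d_w = 2.7 m.
σ'_h: at surface K_a·q = 12.56; at WT K_a(q+γd_w) = 25.15; at base K_a(q+γd_w+γ'h₂) = 32.75 kPa.
P₁ = ½(12.56+25.15)×3.3 = 62.23; P₂ = ½(25.15+32.75)×2.7 = 78.17; P_w = ½γ_w h₂² = 35.76.
Total = 62.23+78.17+35.76 = 176.2 kN/m.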